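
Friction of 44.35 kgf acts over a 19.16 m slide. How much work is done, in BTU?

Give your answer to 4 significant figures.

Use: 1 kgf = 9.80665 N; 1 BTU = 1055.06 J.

7.898 BTU

44.35 kgf × 9.80665 → 434.925 N
W = F × d = 434.925 N × 19.16 m = 8333.16 J
8333.16 J ÷ (1055.06 J/BTU) = 7.89828 BTU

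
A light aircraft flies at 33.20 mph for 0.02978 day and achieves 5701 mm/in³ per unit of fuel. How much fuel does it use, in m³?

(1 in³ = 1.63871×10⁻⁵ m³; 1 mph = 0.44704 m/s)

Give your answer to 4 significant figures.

0.1098 m³

33.20 mph → 14.8417 m/s
0.02978 day → 2572.99 s
d = v × t = 14.8417 × 2572.99 = 38187.5 m
5701 mm/in³ → 347896 m/m³
V = d / (distance per unit fuel) = 38187.5 / 347896 = 0.109767 m³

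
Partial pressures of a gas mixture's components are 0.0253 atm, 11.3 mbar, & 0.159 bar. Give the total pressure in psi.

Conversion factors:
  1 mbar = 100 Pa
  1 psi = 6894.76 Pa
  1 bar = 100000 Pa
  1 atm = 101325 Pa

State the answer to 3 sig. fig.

0.0253 atm × 101325 → 2563.52 Pa
11.3 mbar × 100 → 1130 Pa
0.159 bar × 100000 → 15900 Pa
Total: 2563.52 + 1130 + 15900 = 19593.5 Pa
In psi: 19593.5 / 6894.76 = 2.8418 psi

2.84 psi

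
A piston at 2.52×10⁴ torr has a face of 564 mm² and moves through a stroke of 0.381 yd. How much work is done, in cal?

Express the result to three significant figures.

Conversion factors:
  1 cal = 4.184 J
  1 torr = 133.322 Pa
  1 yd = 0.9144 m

2.52×10⁴ torr → 3.35971×10⁶ Pa
564 mm² → 5.64×10⁻⁴ m²
F = P × A = 3.35971×10⁶ × 5.64×10⁻⁴ = 1894.88 N
0.381 yd → 0.348386 m
W = F × d = 1894.88 × 0.348386 = 660.15 J
In cal: 660.15 / 4.184 = 157.78 cal

158 cal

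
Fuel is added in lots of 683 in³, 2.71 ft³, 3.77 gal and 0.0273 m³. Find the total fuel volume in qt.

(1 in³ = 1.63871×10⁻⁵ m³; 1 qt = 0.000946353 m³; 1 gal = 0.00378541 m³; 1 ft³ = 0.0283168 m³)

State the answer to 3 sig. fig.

137 qt

683 in³ × 1.63871×10⁻⁵ = 0.0111924 m³
2.71 ft³ × 0.0283168 = 0.0767385 m³
3.77 gal × 0.00378541 = 0.014271 m³
0.0273 m³ (already m³)
Sum: 0.0111924 + 0.0767385 + 0.014271 + 0.0273 = 0.129502 m³
In qt: 0.129502 / 0.000946353 = 136.843 qt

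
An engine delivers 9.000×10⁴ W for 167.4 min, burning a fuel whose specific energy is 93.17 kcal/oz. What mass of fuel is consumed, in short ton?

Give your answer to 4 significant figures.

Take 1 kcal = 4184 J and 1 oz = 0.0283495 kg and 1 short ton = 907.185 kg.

167.4 min → 10044 s
E = P × t = 90000 × 10044 = 9.0396×10⁸ J
93.17 kcal/oz → 1.37506×10⁷ J/kg
m = E / e_s = 9.0396×10⁸ / 1.37506×10⁷ = 65.7397 kg
In short ton: 65.7397 / 907.185 = 0.0724656 short ton

0.07247 short ton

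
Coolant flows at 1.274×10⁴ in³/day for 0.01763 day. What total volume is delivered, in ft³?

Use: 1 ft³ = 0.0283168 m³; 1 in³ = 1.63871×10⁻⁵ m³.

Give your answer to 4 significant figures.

0.1300 ft³

1.274×10⁴ in³/day → 2.41634×10⁻⁶ m³/s
0.01763 day → 1523.23 s
V = Q × t = 2.41634×10⁻⁶ × 1523.23 = 0.00368064 m³
In ft³: 0.00368064 / 0.0283168 = 0.129981 ft³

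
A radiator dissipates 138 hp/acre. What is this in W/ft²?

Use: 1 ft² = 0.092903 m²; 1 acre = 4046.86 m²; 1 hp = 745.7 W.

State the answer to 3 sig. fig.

2.36 W/ft²

138 hp/acre × 745.7 W/hp ÷ 4046.86 m²/acre = 25.4288 W/m²
25.4288 W/m² × 0.092903 m²/ft² = 2.36241 W/ft²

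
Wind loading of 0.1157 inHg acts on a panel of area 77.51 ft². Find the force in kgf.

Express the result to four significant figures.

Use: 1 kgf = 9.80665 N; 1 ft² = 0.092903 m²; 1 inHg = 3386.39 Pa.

287.7 kgf

0.1157 inHg × 3386.39 = 391.805 Pa
77.51 ft² × 0.092903 = 7.20091 m²
F = P × A = 391.805 Pa × 7.20091 m² = 2821.35 N
2821.35 N ÷ (9.80665 N/kgf) = 287.698 kgf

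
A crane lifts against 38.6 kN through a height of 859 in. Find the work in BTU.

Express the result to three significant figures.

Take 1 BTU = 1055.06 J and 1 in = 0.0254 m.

38.6 kN × 1000 = 38600 N
859 in × 0.0254 = 21.8186 m
W = F × d = 38600 N × 21.8186 m = 842198 J
842198 J ÷ (1055.06 J/BTU) = 798.247 BTU

798 BTU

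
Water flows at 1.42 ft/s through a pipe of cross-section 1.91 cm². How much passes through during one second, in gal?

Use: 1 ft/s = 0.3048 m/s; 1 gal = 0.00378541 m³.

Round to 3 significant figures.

0.0218 gal

1.42 ft/s × 0.3048 → 0.432816 m/s
1.91 cm² × 0.0001 → 1.91×10⁻⁴ m²
V = v × A × t = 0.432816 m/s × 1.91×10⁻⁴ m² × 1 s = 8.26679×10⁻⁵ m³
8.26679×10⁻⁵ m³ ÷ (0.00378541 m³/gal) = 0.0218386 gal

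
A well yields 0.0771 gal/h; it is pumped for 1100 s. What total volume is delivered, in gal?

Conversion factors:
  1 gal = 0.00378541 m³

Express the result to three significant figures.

0.0771 gal/h → 8.10709×10⁻⁸ m³/s
V = Q × t = 8.10709×10⁻⁸ × 1100 = 8.9178×10⁻⁵ m³
In gal: 8.9178×10⁻⁵ / 0.00378541 = 0.0235583 gal

0.0236 gal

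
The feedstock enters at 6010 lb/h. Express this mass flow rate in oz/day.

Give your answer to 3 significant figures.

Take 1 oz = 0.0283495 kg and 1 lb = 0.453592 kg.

6010 lb/h × 0.453592 kg/lb ÷ 3600 s/h = 0.757247 kg/s
0.757247 kg/s ÷ 0.0283495 kg/oz × 86400 s/day = 2.30784×10⁶ oz/day

2.31×10⁶ oz/day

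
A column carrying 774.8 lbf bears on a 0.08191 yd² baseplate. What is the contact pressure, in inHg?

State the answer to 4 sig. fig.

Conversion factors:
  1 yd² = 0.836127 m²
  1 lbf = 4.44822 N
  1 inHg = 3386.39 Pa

14.86 inHg

774.8 lbf × 4.44822 = 3446.48 N
0.08191 yd² × 0.836127 = 0.0684872 m²
P = F / A = 3446.48 N / 0.0684872 m² = 50323 Pa
50323 Pa ÷ (3386.39 Pa/inHg) = 14.8604 inHg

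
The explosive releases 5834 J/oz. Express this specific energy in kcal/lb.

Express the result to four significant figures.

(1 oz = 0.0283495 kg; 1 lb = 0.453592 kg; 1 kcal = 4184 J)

22.31 kcal/lb

5834 J/oz ÷ 0.0283495 kg/oz = 205788 J/kg
205788 J/kg ÷ 4184 J/kcal × 0.453592 kg/lb = 22.3097 kcal/lb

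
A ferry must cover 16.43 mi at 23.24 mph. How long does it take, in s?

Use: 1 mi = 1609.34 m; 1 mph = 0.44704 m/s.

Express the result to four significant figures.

16.43 mi × 1609.34 → 26441.5 m
23.24 mph × 0.44704 → 10.3892 m/s
t = d / v = 26441.5 m / 10.3892 m/s = 2545.09 s

2545 s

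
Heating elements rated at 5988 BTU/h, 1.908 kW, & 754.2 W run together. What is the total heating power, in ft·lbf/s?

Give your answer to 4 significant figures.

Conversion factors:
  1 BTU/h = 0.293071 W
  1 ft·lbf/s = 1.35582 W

5988 BTU/h × 0.293071 → 1754.91 W
1.908 kW × 1000 → 1908 W
754.2 W (already W)
Total: 1754.91 + 1908 + 754.2 = 4417.11 W
In ft·lbf/s: 4417.11 / 1.35582 = 3257.89 ft·lbf/s

3258 ft·lbf/s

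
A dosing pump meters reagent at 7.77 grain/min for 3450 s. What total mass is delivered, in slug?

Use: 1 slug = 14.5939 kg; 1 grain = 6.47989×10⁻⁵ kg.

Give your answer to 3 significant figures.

0.00198 slug

7.77 grain/min → 8.39146×10⁻⁶ kg/s
m = ṁ × t = 8.39146×10⁻⁶ × 3450 = 0.0289505 kg
In slug: 0.0289505 / 14.5939 = 0.00198374 slug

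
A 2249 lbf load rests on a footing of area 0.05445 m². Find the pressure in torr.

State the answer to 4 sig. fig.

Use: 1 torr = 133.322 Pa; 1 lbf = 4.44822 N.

1378 torr

2249 lbf × 4.44822 → 10004 N
P = F / A = 10004 N / 0.05445 m² = 183728 Pa
183728 Pa ÷ (133.322 Pa/torr) = 1378.08 torr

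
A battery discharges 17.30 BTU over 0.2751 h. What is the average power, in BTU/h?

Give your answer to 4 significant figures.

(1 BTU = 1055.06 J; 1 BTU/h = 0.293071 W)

17.30 BTU × 1055.06 = 18252.5 J
0.2751 h × 3600 = 990.36 s
P = E / t = 18252.5 J / 990.36 s = 18.4302 W
18.4302 W ÷ (0.293071 W/BTU/h) = 62.8865 BTU/h

62.89 BTU/h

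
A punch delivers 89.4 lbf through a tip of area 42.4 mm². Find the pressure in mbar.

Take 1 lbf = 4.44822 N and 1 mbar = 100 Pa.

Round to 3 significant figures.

89.4 lbf × 4.44822 = 397.671 N
42.4 mm² × 10⁻⁶ = 4.24×10⁻⁵ m²
P = F / A = 397.671 N / 4.24×10⁻⁵ m² = 9.37903×10⁶ Pa
9.37903×10⁶ Pa ÷ (100 Pa/mbar) = 93790.3 mbar

9.38×10⁴ mbar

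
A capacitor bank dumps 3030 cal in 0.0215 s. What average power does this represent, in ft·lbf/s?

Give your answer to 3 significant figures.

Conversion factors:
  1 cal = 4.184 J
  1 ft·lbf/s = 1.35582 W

3030 cal × 4.184 = 12677.5 J
P = E / t = 12677.5 J / 0.0215 s = 589651 W
589651 W ÷ (1.35582 W/ft·lbf/s) = 434904 ft·lbf/s

4.35×10⁵ ft·lbf/s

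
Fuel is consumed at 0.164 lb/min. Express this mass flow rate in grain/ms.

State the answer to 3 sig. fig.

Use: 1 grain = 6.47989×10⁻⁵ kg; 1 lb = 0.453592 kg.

0.164 lb/min × 0.453592 kg/lb ÷ 60 s/min = 0.00123982 kg/s
0.00123982 kg/s ÷ 6.47989×10⁻⁵ kg/grain × 0.001 s/ms = 0.0191333 grain/ms

0.0191 grain/ms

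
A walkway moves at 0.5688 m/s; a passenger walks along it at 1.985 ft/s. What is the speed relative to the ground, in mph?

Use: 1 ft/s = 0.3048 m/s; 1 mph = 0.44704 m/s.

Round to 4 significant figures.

0.5688 m/s (already m/s)
1.985 ft/s × 0.3048 → 0.605028 m/s
Combined: 0.5688 + 0.605028 = 1.17383 m/s
In mph: 1.17383 / 0.44704 = 2.62578 mph

2.626 mph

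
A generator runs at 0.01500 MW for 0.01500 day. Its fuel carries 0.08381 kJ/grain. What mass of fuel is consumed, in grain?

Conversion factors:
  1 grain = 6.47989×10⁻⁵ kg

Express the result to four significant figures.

0.01500 MW → 15000 W
0.01500 day → 1296 s
E = P × t = 15000 × 1296 = 1.944×10⁷ J
0.08381 kJ/grain → 1.29339×10⁶ J/kg
m = E / e_s = 1.944×10⁷ / 1.29339×10⁶ = 15.0303 kg
In grain: 15.0303 / 6.47989×10⁻⁵ = 231953 grain

2.320×10⁵ grain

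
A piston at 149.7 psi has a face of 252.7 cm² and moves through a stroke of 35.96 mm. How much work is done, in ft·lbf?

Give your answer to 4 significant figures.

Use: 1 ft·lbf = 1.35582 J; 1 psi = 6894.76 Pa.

691.8 ft·lbf

149.7 psi → 1.03215×10⁶ Pa
252.7 cm² → 0.02527 m²
F = P × A = 1.03215×10⁶ × 0.02527 = 26082.4 N
35.96 mm → 0.03596 m
W = F × d = 26082.4 × 0.03596 = 937.923 J
In ft·lbf: 937.923 / 1.35582 = 691.775 ft·lbf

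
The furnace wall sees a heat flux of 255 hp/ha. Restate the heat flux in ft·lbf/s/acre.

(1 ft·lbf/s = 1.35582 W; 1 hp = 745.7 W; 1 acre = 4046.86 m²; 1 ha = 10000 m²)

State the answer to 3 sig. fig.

255 hp/ha × 745.7 W/hp ÷ 10000 m²/ha = 19.0154 W/m²
19.0154 W/m² ÷ 1.35582 W/ft·lbf/s × 4046.86 m²/acre = 56757.3 ft·lbf/s/acre

5.68×10⁴ ft·lbf/s/acre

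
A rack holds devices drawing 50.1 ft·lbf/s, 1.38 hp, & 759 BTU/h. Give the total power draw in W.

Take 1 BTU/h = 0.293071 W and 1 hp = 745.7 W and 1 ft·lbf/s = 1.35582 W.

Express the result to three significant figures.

50.1 ft·lbf/s × 1.35582 → 67.9266 W
1.38 hp × 745.7 → 1029.07 W
759 BTU/h × 0.293071 → 222.441 W
Sum: 67.9266 + 1029.07 + 222.441 = 1319.44 W

1320 W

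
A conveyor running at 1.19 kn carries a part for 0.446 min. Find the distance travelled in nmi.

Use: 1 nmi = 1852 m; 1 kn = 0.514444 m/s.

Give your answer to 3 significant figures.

0.00885 nmi

1.19 kn × 0.514444 → 0.612188 m/s
0.446 min × 60 → 26.76 s
d = v × t = 0.612188 m/s × 26.76 s = 16.3822 m
16.3822 m ÷ (1852 m/nmi) = 0.00884568 nmi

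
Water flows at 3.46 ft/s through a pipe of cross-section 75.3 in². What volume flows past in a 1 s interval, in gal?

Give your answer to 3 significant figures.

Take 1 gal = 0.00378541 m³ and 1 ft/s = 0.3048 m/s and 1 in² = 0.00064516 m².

3.46 ft/s × 0.3048 → 1.05461 m/s
75.3 in² × 0.00064516 → 0.0485805 m²
V = v × A × t = 1.05461 m/s × 0.0485805 m² × 1 s = 0.0512335 m³
0.0512335 m³ ÷ (0.00378541 m³/gal) = 13.5345 gal

13.5 gal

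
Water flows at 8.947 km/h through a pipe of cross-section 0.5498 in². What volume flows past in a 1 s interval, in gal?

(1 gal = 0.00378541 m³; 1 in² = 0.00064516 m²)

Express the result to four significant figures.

0.2329 gal

8.947 km/h × (1/3.6) = 2.48528 m/s
0.5498 in² × 0.00064516 = 3.54709×10⁻⁴ m²
V = v × A × t = 2.48528 m/s × 3.54709×10⁻⁴ m² × 1 s = 8.81551×10⁻⁴ m³
8.81551×10⁻⁴ m³ ÷ (0.00378541 m³/gal) = 0.232881 gal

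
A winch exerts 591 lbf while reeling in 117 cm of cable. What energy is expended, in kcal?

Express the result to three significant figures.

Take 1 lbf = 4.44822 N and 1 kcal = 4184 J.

591 lbf × 4.44822 → 2628.9 N
117 cm × 0.01 → 1.17 m
W = F × d = 2628.9 N × 1.17 m = 3075.81 J
3075.81 J ÷ (4184 J/kcal) = 0.735136 kcal

0.735 kcal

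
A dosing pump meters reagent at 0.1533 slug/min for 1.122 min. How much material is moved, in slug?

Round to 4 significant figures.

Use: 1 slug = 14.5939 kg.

0.1720 slug

0.1533 slug/min → 0.0372874 kg/s
1.122 min → 67.32 s
m = ṁ × t = 0.0372874 × 67.32 = 2.51019 kg
In slug: 2.51019 / 14.5939 = 0.172003 slug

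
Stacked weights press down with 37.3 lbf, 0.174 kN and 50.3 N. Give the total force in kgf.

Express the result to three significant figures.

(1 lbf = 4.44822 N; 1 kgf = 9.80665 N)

37.3 lbf × 4.44822 → 165.919 N
0.174 kN × 1000 → 174 N
50.3 N (already N)
Sum: 165.919 + 174 + 50.3 = 390.219 N
In kgf: 390.219 / 9.80665 = 39.7913 kgf

39.8 kgf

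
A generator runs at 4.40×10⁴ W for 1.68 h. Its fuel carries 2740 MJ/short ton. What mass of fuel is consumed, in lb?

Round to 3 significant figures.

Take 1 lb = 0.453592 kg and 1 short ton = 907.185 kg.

1.68 h → 6048 s
E = P × t = 44000 × 6048 = 2.66112×10⁸ J
2740 MJ/short ton → 3.02033×10⁶ J/kg
m = E / e_s = 2.66112×10⁸ / 3.02033×10⁶ = 88.1069 kg
In lb: 88.1069 / 0.453592 = 194.243 lb

194 lb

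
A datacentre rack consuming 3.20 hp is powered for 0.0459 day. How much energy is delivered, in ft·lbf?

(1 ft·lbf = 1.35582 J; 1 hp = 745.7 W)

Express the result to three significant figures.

3.20 hp × 745.7 = 2386.24 W
0.0459 day × 86400 = 3965.76 s
E = P × t = 2386.24 W × 3965.76 s = 9.46326×10⁶ J
9.46326×10⁶ J ÷ (1.35582 J/ft·lbf) = 6.97973×10⁶ ft·lbf

6.98×10⁶ ft·lbf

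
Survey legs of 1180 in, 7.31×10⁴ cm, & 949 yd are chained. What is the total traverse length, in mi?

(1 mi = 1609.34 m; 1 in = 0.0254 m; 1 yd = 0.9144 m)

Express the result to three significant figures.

1180 in × 0.0254 = 29.972 m
7.31×10⁴ cm × 0.01 = 731 m
949 yd × 0.9144 = 867.766 m
Combined: 29.972 + 731 + 867.766 = 1628.74 m
In mi: 1628.74 / 1609.34 = 1.01205 mi

1.01 mi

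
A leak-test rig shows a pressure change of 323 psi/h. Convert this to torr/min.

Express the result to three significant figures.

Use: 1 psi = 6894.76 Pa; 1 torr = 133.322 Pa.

323 psi/h × 6894.76 Pa/psi ÷ 3600 s/h = 618.613 Pa/s
618.613 Pa/s ÷ 133.322 Pa/torr × 60 s/min = 278.4 torr/min

278 torr/min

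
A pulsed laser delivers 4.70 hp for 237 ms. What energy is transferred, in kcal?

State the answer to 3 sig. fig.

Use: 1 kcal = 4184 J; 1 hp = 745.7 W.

4.70 hp × 745.7 = 3504.79 W
237 ms × 0.001 = 0.237 s
E = P × t = 3504.79 W × 0.237 s = 830.635 J
830.635 J ÷ (4184 J/kcal) = 0.198527 kcal

0.199 kcal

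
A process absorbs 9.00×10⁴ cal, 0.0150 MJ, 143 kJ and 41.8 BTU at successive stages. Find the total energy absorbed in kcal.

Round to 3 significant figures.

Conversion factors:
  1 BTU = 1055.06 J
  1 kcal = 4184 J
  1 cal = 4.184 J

138 kcal

9.00×10⁴ cal × 4.184 → 376560 J
0.0150 MJ × 1000000 → 15000 J
143 kJ × 1000 → 143000 J
41.8 BTU × 1055.06 → 44101.5 J
Sum: 376560 + 15000 + 143000 + 44101.5 = 578662 J
In kcal: 578662 / 4184 = 138.304 kcal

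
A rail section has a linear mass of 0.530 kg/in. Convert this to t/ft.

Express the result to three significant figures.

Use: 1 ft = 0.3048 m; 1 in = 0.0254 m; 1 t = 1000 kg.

0.530 kg/in ÷ 0.0254 m/in = 20.8661 kg/m
20.8661 kg/m ÷ 1000 kg/t × 0.3048 m/ft = 0.00635999 t/ft

0.00636 t/ft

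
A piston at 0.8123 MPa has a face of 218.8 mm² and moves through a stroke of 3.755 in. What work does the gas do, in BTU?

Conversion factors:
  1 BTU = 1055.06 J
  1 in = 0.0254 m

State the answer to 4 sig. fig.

0.8123 MPa → 812300 Pa
218.8 mm² → 2.188×10⁻⁴ m²
F = P × A = 812300 × 2.188×10⁻⁴ = 177.731 N
3.755 in → 0.095377 m
W = F × d = 177.731 × 0.095377 = 16.9514 J
In BTU: 16.9514 / 1055.06 = 0.0160668 BTU

0.01607 BTU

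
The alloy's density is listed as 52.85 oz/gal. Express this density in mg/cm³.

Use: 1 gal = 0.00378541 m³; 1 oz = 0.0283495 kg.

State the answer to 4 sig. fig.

395.8 mg/cm³

52.85 oz/gal × 0.0283495 kg/oz ÷ 0.00378541 m³/gal = 395.802 kg/m³
395.802 kg/m³ ÷ 10⁻⁶ kg/mg × 10⁻⁶ m³/cm³ = 395.802 mg/cm³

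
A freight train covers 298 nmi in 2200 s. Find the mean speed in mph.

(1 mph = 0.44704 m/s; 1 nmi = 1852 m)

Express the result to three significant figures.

561 mph

298 nmi × 1852 = 551896 m
v = d / t = 551896 m / 2200 s = 250.862 m/s
250.862 m/s ÷ (0.44704 m/s/mph) = 561.162 mph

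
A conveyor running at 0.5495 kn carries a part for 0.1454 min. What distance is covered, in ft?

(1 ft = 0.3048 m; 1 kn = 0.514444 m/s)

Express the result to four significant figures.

0.5495 kn × 0.514444 = 0.282687 m/s
0.1454 min × 60 = 8.724 s
d = v × t = 0.282687 m/s × 8.724 s = 2.46616 m
2.46616 m ÷ (0.3048 m/ft) = 8.09108 ft

8.091 ft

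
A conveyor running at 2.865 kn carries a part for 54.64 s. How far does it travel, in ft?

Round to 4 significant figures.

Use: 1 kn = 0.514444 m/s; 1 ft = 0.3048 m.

2.865 kn × 0.514444 → 1.47388 m/s
d = v × t = 1.47388 m/s × 54.64 s = 80.5328 m
80.5328 m ÷ (0.3048 m/ft) = 264.215 ft

264.2 ft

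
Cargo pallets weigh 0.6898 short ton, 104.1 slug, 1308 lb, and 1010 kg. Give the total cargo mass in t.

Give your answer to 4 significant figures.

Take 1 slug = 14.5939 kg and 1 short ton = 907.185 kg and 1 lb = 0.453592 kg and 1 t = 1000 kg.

0.6898 short ton × 907.185 = 625.776 kg
104.1 slug × 14.5939 = 1519.22 kg
1308 lb × 0.453592 = 593.298 kg
1010 kg (already kg)
Sum: 625.776 + 1519.22 + 593.298 + 1010 = 3748.29 kg
In t: 3748.29 / 1000 = 3.74829 t

3.748 t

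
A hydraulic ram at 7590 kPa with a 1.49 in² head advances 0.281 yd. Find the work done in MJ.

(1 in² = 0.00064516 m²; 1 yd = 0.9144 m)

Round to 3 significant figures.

0.00187 MJ

7590 kPa → 7.59×10⁶ Pa
1.49 in² → 9.61288×10⁻⁴ m²
F = P × A = 7.59×10⁶ × 9.61288×10⁻⁴ = 7296.18 N
0.281 yd → 0.256946 m
W = F × d = 7296.18 × 0.256946 = 1874.72 J
In MJ: 1874.72 / 1000000 = 0.00187472 MJ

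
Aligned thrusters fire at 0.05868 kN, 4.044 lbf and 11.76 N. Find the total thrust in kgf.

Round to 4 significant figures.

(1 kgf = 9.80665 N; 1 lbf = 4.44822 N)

0.05868 kN × 1000 = 58.68 N
4.044 lbf × 4.44822 = 17.9886 N
11.76 N (already N)
Combined: 58.68 + 17.9886 + 11.76 = 88.4286 N
In kgf: 88.4286 / 9.80665 = 9.01721 kgf

9.017 kgf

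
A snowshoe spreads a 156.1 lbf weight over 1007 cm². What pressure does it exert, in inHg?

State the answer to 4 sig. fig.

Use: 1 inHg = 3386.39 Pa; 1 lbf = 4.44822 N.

156.1 lbf × 4.44822 → 694.367 N
1007 cm² × 0.0001 → 0.1007 m²
P = F / A = 694.367 N / 0.1007 m² = 6895.4 Pa
6895.4 Pa ÷ (3386.39 Pa/inHg) = 2.03621 inHg

2.036 inHg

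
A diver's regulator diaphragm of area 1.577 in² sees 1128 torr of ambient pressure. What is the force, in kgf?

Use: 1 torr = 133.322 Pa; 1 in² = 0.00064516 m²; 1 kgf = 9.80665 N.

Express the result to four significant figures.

15.60 kgf

1128 torr × 133.322 = 150387 Pa
1.577 in² × 0.00064516 = 0.00101742 m²
F = P × A = 150387 Pa × 0.00101742 m² = 153.007 N
153.007 N ÷ (9.80665 N/kgf) = 15.6024 kgf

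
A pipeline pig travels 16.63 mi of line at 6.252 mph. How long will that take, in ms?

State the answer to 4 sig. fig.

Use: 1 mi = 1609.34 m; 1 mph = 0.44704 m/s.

9.576×10⁶ ms

16.63 mi × 1609.34 = 26763.3 m
6.252 mph × 0.44704 = 2.79489 m/s
t = d / v = 26763.3 m / 2.79489 m/s = 9575.8 s
9575.8 s ÷ (0.001 s/ms) = 9.5758×10⁶ ms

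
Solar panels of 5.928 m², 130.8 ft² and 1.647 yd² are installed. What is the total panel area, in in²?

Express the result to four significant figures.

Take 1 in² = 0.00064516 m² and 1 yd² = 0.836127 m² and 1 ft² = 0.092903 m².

3.016×10⁴ in²

5.928 m² (already m²)
130.8 ft² × 0.092903 = 12.1517 m²
1.647 yd² × 0.836127 = 1.3771 m²
Total: 5.928 + 12.1517 + 1.3771 = 19.4568 m²
In in²: 19.4568 / 0.00064516 = 30158.1 in²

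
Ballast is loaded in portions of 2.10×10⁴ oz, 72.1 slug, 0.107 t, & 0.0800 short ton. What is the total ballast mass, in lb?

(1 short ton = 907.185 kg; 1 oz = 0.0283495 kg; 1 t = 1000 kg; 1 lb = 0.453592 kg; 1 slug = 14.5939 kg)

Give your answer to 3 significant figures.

4030 lb

2.10×10⁴ oz × 0.0283495 = 595.34 kg
72.1 slug × 14.5939 = 1052.22 kg
0.107 t × 1000 = 107 kg
0.0800 short ton × 907.185 = 72.5748 kg
Total: 595.34 + 1052.22 + 107 + 72.5748 = 1827.13 kg
In lb: 1827.13 / 0.453592 = 4028.14 lb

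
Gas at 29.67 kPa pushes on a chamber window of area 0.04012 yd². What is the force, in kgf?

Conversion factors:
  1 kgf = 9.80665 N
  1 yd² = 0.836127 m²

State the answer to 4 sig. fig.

29.67 kPa × 1000 → 29670 Pa
0.04012 yd² × 0.836127 → 0.0335454 m²
F = P × A = 29670 Pa × 0.0335454 m² = 995.292 N
995.292 N ÷ (9.80665 N/kgf) = 101.492 kgf

101.5 kgf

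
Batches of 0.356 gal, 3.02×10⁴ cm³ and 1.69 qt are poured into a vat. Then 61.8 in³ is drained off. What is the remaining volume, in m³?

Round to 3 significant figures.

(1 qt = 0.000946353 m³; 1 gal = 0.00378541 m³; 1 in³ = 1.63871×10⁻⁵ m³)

0.356 gal × 0.00378541 → 0.00134761 m³
3.02×10⁴ cm³ × 10⁻⁶ → 0.0302 m³
1.69 qt × 0.000946353 → 0.00159934 m³
61.8 in³ × 1.63871×10⁻⁵ → 0.00101272 m³
Net: 0.00134761 + 0.0302 + 0.00159934 − 0.00101272 = 0.0321342 m³

0.0321 m³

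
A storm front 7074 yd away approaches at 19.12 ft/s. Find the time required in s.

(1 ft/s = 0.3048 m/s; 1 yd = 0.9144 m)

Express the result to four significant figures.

1110 s

7074 yd × 0.9144 → 6468.47 m
19.12 ft/s × 0.3048 → 5.82778 m/s
t = d / v = 6468.47 m / 5.82778 m/s = 1109.94 s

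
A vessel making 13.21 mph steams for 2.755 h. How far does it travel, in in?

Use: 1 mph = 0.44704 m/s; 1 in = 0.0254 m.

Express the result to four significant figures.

13.21 mph × 0.44704 = 5.9054 m/s
2.755 h × 3600 = 9918 s
d = v × t = 5.9054 m/s × 9918 s = 58569.8 m
58569.8 m ÷ (0.0254 m/in) = 2.3059×10⁶ in

2.306×10⁶ in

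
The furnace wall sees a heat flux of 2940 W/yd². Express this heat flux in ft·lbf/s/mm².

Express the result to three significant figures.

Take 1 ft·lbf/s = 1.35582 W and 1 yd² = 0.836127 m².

2940 W/yd² ÷ 0.836127 m²/yd² = 3516.21 W/m²
3516.21 W/m² ÷ 1.35582 W/ft·lbf/s × 10⁻⁶ m²/mm² = 0.00259342 ft·lbf/s/mm²

0.00259 ft·lbf/s/mm²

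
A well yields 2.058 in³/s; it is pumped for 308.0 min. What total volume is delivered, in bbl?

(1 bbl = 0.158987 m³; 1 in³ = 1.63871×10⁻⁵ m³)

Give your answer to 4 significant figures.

3.920 bbl

2.058 in³/s → 3.37247×10⁻⁵ m³/s
308.0 min → 18480 s
V = Q × t = 3.37247×10⁻⁵ × 18480 = 0.623232 m³
In bbl: 0.623232 / 0.158987 = 3.92002 bbl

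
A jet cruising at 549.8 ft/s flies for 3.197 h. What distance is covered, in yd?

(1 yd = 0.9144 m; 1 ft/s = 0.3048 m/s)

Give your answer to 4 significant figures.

2.109×10⁶ yd

549.8 ft/s × 0.3048 → 167.579 m/s
3.197 h × 3600 → 11509.2 s
d = v × t = 167.579 m/s × 11509.2 s = 1.9287×10⁶ m
1.9287×10⁶ m ÷ (0.9144 m/yd) = 2.10925×10⁶ yd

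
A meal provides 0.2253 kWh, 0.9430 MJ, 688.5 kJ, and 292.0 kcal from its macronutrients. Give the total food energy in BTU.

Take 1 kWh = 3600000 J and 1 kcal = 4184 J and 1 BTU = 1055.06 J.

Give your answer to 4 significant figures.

0.2253 kWh × 3600000 → 811080 J
0.9430 MJ × 1000000 → 943000 J
688.5 kJ × 1000 → 688500 J
292.0 kcal × 4184 → 1.22173×10⁶ J
Total: 811080 + 943000 + 688500 + 1.22173×10⁶ = 3.66431×10⁶ J
In BTU: 3.66431×10⁶ / 1055.06 = 3473.08 BTU

3473 BTU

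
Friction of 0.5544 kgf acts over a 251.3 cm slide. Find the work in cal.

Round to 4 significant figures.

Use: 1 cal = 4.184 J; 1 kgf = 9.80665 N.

0.5544 kgf × 9.80665 = 5.43681 N
251.3 cm × 0.01 = 2.513 m
W = F × d = 5.43681 N × 2.513 m = 13.6627 J
13.6627 J ÷ (4.184 J/cal) = 3.26546 cal

3.265 cal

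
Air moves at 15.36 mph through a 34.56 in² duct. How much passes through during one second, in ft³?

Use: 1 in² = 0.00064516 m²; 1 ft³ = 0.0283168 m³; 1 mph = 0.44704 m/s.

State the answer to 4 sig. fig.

5.407 ft³

15.36 mph × 0.44704 = 6.86653 m/s
34.56 in² × 0.00064516 = 0.0222967 m²
V = v × A × t = 6.86653 m/s × 0.0222967 m² × 1 s = 0.153101 m³
0.153101 m³ ÷ (0.0283168 m³/ft³) = 5.40672 ft³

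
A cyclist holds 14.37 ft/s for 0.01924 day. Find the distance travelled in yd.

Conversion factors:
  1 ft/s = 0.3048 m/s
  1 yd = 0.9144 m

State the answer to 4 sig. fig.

7963 yd

14.37 ft/s × 0.3048 = 4.37998 m/s
0.01924 day × 86400 = 1662.34 s
d = v × t = 4.37998 m/s × 1662.34 s = 7281.02 m
7281.02 m ÷ (0.9144 m/yd) = 7962.62 yd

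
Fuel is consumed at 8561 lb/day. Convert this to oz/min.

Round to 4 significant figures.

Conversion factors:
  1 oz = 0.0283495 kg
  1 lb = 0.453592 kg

95.12 oz/min

8561 lb/day × 0.453592 kg/lb ÷ 86400 s/day = 0.0449445 kg/s
0.0449445 kg/s ÷ 0.0283495 kg/oz × 60 s/min = 95.1223 oz/min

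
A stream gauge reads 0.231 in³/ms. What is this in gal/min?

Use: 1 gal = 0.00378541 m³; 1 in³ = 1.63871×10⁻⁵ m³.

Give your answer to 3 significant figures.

0.231 in³/ms × 1.63871×10⁻⁵ m³/in³ ÷ 0.001 s/ms = 0.00378542 m³/s
0.00378542 m³/s ÷ 0.00378541 m³/gal × 60 s/min = 60.0002 gal/min

60.0 gal/min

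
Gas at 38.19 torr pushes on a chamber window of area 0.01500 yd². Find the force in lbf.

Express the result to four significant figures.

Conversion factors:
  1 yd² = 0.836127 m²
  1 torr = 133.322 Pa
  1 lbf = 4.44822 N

38.19 torr × 133.322 → 5091.57 Pa
0.01500 yd² × 0.836127 → 0.0125419 m²
F = P × A = 5091.57 Pa × 0.0125419 m² = 63.858 N
63.858 N ÷ (4.44822 N/lbf) = 14.3559 lbf

14.36 lbf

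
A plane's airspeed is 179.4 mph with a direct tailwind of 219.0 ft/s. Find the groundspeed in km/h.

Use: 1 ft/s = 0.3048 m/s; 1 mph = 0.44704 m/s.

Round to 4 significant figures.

179.4 mph × 0.44704 → 80.199 m/s
219.0 ft/s × 0.3048 → 66.7512 m/s
Total: 80.199 + 66.7512 = 146.95 m/s
In km/h: 146.95 / (1/3.6) = 529.02 km/h

529.0 km/h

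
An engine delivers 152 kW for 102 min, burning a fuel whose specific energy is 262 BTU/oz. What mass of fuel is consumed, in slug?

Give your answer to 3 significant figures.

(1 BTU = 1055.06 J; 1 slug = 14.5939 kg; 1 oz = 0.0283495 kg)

6.54 slug

152 kW → 152000 W
102 min → 6120 s
E = P × t = 152000 × 6120 = 9.3024×10⁸ J
262 BTU/oz → 9.75064×10⁶ J/kg
m = E / e_s = 9.3024×10⁸ / 9.75064×10⁶ = 95.403 kg
In slug: 95.403 / 14.5939 = 6.53718 slug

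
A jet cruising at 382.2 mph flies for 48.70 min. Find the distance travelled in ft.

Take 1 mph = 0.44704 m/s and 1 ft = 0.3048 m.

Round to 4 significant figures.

1.638×10⁶ ft

382.2 mph × 0.44704 = 170.859 m/s
48.70 min × 60 = 2922 s
d = v × t = 170.859 m/s × 2922 s = 499250 m
499250 m ÷ (0.3048 m/ft) = 1.63796×10⁶ ft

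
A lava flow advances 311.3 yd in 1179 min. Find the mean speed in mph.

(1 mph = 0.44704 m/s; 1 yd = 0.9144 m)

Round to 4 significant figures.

0.009001 mph

311.3 yd × 0.9144 = 284.653 m
1179 min × 60 = 70740 s
v = d / t = 284.653 m / 70740 s = 0.00402393 m/s
0.00402393 m/s ÷ (0.44704 m/s/mph) = 0.00900128 mph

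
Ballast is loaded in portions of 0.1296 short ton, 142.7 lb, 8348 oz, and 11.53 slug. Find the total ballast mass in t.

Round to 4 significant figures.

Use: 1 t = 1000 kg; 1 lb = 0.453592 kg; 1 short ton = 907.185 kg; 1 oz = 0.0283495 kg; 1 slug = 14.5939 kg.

0.1296 short ton × 907.185 = 117.571 kg
142.7 lb × 0.453592 = 64.7276 kg
8348 oz × 0.0283495 = 236.662 kg
11.53 slug × 14.5939 = 168.268 kg
Combined: 117.571 + 64.7276 + 236.662 + 168.268 = 587.229 kg
In t: 587.229 / 1000 = 0.587229 t

0.5872 t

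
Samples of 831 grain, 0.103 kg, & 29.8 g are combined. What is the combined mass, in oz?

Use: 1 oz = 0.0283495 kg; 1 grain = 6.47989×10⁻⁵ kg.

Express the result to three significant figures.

6.58 oz

831 grain × 6.47989×10⁻⁵ → 0.0538479 kg
0.103 kg (already kg)
29.8 g × 0.001 → 0.0298 kg
Sum: 0.0538479 + 0.103 + 0.0298 = 0.186648 kg
In oz: 0.186648 / 0.0283495 = 6.58382 oz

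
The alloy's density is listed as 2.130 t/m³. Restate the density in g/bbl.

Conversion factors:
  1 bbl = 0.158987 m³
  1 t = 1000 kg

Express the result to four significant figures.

2.130 t/m³ × 1000 kg/t = 2130 kg/m³
2130 kg/m³ ÷ 0.001 kg/g × 0.158987 m³/bbl = 338642 g/bbl

3.386×10⁵ g/bbl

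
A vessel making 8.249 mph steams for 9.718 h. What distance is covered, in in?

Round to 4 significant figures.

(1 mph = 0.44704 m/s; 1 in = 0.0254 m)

8.249 mph × 0.44704 → 3.68763 m/s
9.718 h × 3600 → 34984.8 s
d = v × t = 3.68763 m/s × 34984.8 s = 129011 m
129011 m ÷ (0.0254 m/in) = 5.07917×10⁶ in

5.079×10⁶ in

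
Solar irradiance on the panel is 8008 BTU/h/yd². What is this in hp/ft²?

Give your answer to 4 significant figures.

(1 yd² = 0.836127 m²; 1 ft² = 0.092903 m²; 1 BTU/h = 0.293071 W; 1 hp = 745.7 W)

8008 BTU/h/yd² × 0.293071 W/BTU/h ÷ 0.836127 m²/yd² = 2806.89 W/m²
2806.89 W/m² ÷ 745.7 W/hp × 0.092903 m²/ft² = 0.349696 hp/ft²

0.3497 hp/ft²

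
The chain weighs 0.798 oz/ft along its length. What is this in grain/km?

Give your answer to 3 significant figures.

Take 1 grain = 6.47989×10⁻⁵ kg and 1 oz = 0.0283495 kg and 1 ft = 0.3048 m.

0.798 oz/ft × 0.0283495 kg/oz ÷ 0.3048 m/ft = 0.0742221 kg/m
0.0742221 kg/m ÷ 6.47989×10⁻⁵ kg/grain × 1000 m/km = 1.14542×10⁶ grain/km

1.15×10⁶ grain/km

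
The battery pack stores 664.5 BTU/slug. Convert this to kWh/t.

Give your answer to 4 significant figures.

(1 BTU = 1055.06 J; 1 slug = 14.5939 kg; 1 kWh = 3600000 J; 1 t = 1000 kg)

13.34 kWh/t

664.5 BTU/slug × 1055.06 J/BTU ÷ 14.5939 kg/slug = 48039.8 J/kg
48039.8 J/kg ÷ 3600000 J/kWh × 1000 kg/t = 13.3444 kWh/t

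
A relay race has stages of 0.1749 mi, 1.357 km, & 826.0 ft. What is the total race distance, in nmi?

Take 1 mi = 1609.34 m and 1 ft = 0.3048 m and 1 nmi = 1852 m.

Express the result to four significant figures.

0.1749 mi × 1609.34 = 281.474 m
1.357 km × 1000 = 1357 m
826.0 ft × 0.3048 = 251.765 m
Combined: 281.474 + 1357 + 251.765 = 1890.24 m
In nmi: 1890.24 / 1852 = 1.02065 nmi

1.021 nmi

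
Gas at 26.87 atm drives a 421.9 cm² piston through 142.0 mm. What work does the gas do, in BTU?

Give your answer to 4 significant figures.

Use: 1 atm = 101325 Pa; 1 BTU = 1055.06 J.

15.46 BTU

26.87 atm → 2.7226×10⁶ Pa
421.9 cm² → 0.04219 m²
F = P × A = 2.7226×10⁶ × 0.04219 = 114866 N
142.0 mm → 0.142 m
W = F × d = 114866 × 0.142 = 16311 J
In BTU: 16311 / 1055.06 = 15.4598 BTU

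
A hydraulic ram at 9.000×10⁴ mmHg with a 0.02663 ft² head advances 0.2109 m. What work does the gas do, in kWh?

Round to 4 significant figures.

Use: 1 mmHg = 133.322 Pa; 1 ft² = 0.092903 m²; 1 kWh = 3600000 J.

0.001739 kWh

9.000×10⁴ mmHg → 1.1999×10⁷ Pa
0.02663 ft² → 0.00247401 m²
F = P × A = 1.1999×10⁷ × 0.00247401 = 29685.6 N
W = F × d = 29685.6 × 0.2109 = 6260.69 J
In kWh: 6260.69 / 3600000 = 0.00173908 kWh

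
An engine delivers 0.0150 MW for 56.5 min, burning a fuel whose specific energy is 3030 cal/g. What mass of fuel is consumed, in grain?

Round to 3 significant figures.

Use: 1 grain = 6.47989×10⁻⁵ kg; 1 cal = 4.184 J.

6.19×10⁴ grain

0.0150 MW → 15000 W
56.5 min → 3390 s
E = P × t = 15000 × 3390 = 5.085×10⁷ J
3030 cal/g → 1.26775×10⁷ J/kg
m = E / e_s = 5.085×10⁷ / 1.26775×10⁷ = 4.01104 kg
In grain: 4.01104 / 6.47989×10⁻⁵ = 61899.8 grain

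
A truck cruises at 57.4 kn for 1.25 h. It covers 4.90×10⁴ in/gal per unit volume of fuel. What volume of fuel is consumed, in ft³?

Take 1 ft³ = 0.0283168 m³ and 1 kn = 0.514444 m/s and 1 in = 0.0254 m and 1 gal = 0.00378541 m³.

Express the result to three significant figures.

57.4 kn → 29.5291 m/s
1.25 h → 4500 s
d = v × t = 29.5291 × 4500 = 132881 m
4.90×10⁴ in/gal → 328789 m/m³
V = d / (distance per unit fuel) = 132881 / 328789 = 0.404153 m³
In ft³: 0.404153 / 0.0283168 = 14.2726 ft³

14.3 ft³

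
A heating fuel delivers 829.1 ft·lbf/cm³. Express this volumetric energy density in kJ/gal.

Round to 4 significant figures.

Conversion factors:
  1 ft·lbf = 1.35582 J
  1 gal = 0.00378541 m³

4255 kJ/gal

829.1 ft·lbf/cm³ × 1.35582 J/ft·lbf ÷ 10⁻⁶ m³/cm³ = 1.12411×10⁹ J/m³
1.12411×10⁹ J/m³ ÷ 1000 J/kJ × 0.00378541 m³/gal = 4255.22 kJ/gal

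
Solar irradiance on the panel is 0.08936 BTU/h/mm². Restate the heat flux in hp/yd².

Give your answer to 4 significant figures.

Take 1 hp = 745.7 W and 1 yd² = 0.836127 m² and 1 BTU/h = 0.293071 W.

29.36 hp/yd²

0.08936 BTU/h/mm² × 0.293071 W/BTU/h ÷ 10⁻⁶ m²/mm² = 26188.8 W/m²
26188.8 W/m² ÷ 745.7 W/hp × 0.836127 m²/yd² = 29.3646 hp/yd²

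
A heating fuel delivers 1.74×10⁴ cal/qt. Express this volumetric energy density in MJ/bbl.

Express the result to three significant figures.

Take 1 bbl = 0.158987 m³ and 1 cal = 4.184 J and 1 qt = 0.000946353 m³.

1.74×10⁴ cal/qt × 4.184 J/cal ÷ 0.000946353 m³/qt = 7.69286×10⁷ J/m³
7.69286×10⁷ J/m³ ÷ 1000000 J/MJ × 0.158987 m³/bbl = 12.2306 MJ/bbl

12.2 MJ/bbl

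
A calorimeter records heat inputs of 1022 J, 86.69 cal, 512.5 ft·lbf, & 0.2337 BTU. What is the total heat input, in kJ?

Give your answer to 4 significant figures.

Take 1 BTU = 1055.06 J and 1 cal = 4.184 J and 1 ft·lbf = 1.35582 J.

1022 J (already J)
86.69 cal × 4.184 → 362.711 J
512.5 ft·lbf × 1.35582 → 694.858 J
0.2337 BTU × 1055.06 → 246.568 J
Combined: 1022 + 362.711 + 694.858 + 246.568 = 2326.14 J
In kJ: 2326.14 / 1000 = 2.32614 kJ

2.326 kJ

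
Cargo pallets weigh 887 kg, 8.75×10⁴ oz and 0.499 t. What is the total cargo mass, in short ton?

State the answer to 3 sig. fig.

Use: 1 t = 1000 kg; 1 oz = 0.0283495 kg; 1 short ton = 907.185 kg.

887 kg (already kg)
8.75×10⁴ oz × 0.0283495 → 2480.58 kg
0.499 t × 1000 → 499 kg
Sum: 887 + 2480.58 + 499 = 3866.58 kg
In short ton: 3866.58 / 907.185 = 4.26217 short ton

4.26 short ton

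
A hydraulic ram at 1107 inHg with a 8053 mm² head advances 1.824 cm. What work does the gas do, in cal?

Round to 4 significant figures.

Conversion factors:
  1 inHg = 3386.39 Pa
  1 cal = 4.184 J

1107 inHg → 3.74873×10⁶ Pa
8053 mm² → 0.008053 m²
F = P × A = 3.74873×10⁶ × 0.008053 = 30188.5 N
1.824 cm → 0.01824 m
W = F × d = 30188.5 × 0.01824 = 550.638 J
In cal: 550.638 / 4.184 = 131.606 cal

131.6 cal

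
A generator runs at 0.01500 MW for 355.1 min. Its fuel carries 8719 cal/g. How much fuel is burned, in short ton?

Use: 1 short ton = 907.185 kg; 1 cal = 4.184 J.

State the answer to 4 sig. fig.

0.01500 MW → 15000 W
355.1 min → 21306 s
E = P × t = 15000 × 21306 = 3.1959×10⁸ J
8719 cal/g → 3.64803×10⁷ J/kg
m = E / e_s = 3.1959×10⁸ / 3.64803×10⁷ = 8.76062 kg
In short ton: 8.76062 / 907.185 = 0.00965693 short ton

0.009657 short ton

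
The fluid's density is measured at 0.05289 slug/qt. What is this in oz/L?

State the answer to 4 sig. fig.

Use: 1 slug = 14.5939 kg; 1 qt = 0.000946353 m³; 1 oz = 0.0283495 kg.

0.05289 slug/qt × 14.5939 kg/slug ÷ 0.000946353 m³/qt = 815.627 kg/m³
815.627 kg/m³ ÷ 0.0283495 kg/oz × 0.001 m³/L = 28.7704 oz/L

28.77 oz/L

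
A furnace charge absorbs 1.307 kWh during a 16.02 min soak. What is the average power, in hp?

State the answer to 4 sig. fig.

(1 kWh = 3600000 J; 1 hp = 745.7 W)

6.564 hp

1.307 kWh × 3600000 = 4.7052×10⁶ J
16.02 min × 60 = 961.2 s
P = E / t = 4.7052×10⁶ J / 961.2 s = 4895.13 W
4895.13 W ÷ (745.7 W/hp) = 6.56448 hp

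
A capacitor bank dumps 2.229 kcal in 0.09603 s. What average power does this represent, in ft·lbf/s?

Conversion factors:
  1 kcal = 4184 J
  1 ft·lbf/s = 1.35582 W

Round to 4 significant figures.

7.163×10⁴ ft·lbf/s

2.229 kcal × 4184 = 9326.14 J
P = E / t = 9326.14 J / 0.09603 s = 97116.9 W
97116.9 W ÷ (1.35582 W/ft·lbf/s) = 71629.6 ft·lbf/s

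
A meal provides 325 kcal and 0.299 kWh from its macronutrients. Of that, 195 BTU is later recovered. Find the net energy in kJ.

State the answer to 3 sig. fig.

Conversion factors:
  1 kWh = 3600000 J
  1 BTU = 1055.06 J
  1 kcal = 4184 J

325 kcal × 4184 → 1.3598×10⁶ J
0.299 kWh × 3600000 → 1.0764×10⁶ J
195 BTU × 1055.06 → 205737 J
Result: 1.3598×10⁶ + 1.0764×10⁶ − 205737 = 2.23046×10⁶ J
In kJ: 2.23046×10⁶ / 1000 = 2230.46 kJ

2230 kJ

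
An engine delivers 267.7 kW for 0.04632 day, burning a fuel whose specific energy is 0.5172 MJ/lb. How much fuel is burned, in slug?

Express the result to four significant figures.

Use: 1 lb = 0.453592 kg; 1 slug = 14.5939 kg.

64.38 slug

267.7 kW → 267700 W
0.04632 day → 4002.05 s
E = P × t = 267700 × 4002.05 = 1.07135×10⁹ J
0.5172 MJ/lb → 1.14023×10⁶ J/kg
m = E / e_s = 1.07135×10⁹ / 1.14023×10⁶ = 939.591 kg
In slug: 939.591 / 14.5939 = 64.3824 slug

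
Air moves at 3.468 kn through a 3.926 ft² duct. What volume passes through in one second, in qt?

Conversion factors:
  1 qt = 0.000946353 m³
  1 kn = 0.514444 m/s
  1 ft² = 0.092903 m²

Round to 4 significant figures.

687.6 qt

3.468 kn × 0.514444 = 1.78409 m/s
3.926 ft² × 0.092903 = 0.364737 m²
V = v × A × t = 1.78409 m/s × 0.364737 m² × 1 s = 0.650724 m³
0.650724 m³ ÷ (0.000946353 m³/qt) = 687.612 qt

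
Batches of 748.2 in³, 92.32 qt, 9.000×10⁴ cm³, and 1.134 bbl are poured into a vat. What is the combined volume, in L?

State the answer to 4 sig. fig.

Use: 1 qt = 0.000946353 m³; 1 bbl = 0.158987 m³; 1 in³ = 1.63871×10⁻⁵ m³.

748.2 in³ × 1.63871×10⁻⁵ → 0.0122608 m³
92.32 qt × 0.000946353 → 0.0873673 m³
9.000×10⁴ cm³ × 10⁻⁶ → 0.09 m³
1.134 bbl × 0.158987 → 0.180291 m³
Combined: 0.0122608 + 0.0873673 + 0.09 + 0.180291 = 0.369919 m³
In L: 0.369919 / 0.001 = 369.919 L

369.9 L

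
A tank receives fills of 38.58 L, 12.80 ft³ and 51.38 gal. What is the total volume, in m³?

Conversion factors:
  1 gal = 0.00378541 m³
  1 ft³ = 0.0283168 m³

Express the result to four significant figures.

38.58 L × 0.001 = 0.03858 m³
12.80 ft³ × 0.0283168 = 0.362455 m³
51.38 gal × 0.00378541 = 0.194494 m³
Total: 0.03858 + 0.362455 + 0.194494 = 0.595529 m³

0.5955 m³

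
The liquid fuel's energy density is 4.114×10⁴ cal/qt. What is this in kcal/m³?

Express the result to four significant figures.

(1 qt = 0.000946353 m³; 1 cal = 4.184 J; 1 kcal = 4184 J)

4.114×10⁴ cal/qt × 4.184 J/cal ÷ 0.000946353 m³/qt = 1.81887×10⁸ J/m³
1.81887×10⁸ J/m³ ÷ 4184 J/kcal = 43472 kcal/m³

4.347×10⁴ kcal/m³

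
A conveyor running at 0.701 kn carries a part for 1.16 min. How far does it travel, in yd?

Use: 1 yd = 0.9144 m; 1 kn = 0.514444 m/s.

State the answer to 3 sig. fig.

0.701 kn × 0.514444 = 0.360625 m/s
1.16 min × 60 = 69.6 s
d = v × t = 0.360625 m/s × 69.6 s = 25.0995 m
25.0995 m ÷ (0.9144 m/yd) = 27.4491 yd

27.4 yd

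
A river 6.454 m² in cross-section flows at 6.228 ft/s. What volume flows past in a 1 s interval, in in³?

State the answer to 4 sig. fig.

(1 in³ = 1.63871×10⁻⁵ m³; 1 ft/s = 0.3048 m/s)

7.476×10⁵ in³

6.228 ft/s × 0.3048 → 1.89829 m/s
V = v × A × t = 1.89829 m/s × 6.454 m² × 1 s = 12.2516 m³
12.2516 m³ ÷ (1.63871×10⁻⁵ m³/in³) = 747637 in³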